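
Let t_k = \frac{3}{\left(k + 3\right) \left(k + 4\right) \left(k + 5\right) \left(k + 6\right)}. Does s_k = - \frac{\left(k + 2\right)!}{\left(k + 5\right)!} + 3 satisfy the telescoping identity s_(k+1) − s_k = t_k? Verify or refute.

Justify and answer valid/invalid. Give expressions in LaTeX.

s_(k+1) = -factorial(k + 3)/factorial(k + 6) + 3
s_(k+1) − s_k = 3/((k + 3)*(k + 4)*(k + 5)*(k + 6))
(s_(k+1) − s_k) − t_k = 0

Valid: the claim telescopes to t_k.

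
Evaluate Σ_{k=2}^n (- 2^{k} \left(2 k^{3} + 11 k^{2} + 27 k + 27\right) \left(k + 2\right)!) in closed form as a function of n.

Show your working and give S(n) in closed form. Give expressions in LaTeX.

Ratio r(k) = 2*(2*k**4 + 23*k**3 + 106*k**2 + 232*k + 201)/(2*k**3 + 11*k**2 + 27*k + 27).
Factor: A=2*k + 6; B=1; C=k**3 + 11*k**2/2 + 27*k/2 + 27/2.
Need (2*k + 6)·f(k+1) − (1)·f(k) = k**3 + 11*k**2/2 + 27*k/2 + 27/2.
From deg A=1, deg B=0, deg C=3: d=2.
Solving with deg f ≤ 2: f(k) = (k**2 + k + 3)/2.
Get s_k = R·t_k = -2**k*(k**2 + k + 3)*factorial(k + 2) with R(k) = B(k−1)f(k)/C(k) = (k**2 + k + 3)/(2*k**3 + 11*k**2 + 27*k + 27).
Verify: -2**k*(2*k**3 + 11*k**2 + 27*k + 27)*factorial(k + 2) matches t_k.
Telescope: S(n) = s_(n+1) − s_(2) = -2**(n + 1)*(n**2 + 3*n + 5)*factorial(n + 3) − (-864) = -2*2**n*n**2*factorial(n + 3) - 6*2**n*n*factorial(n + 3) - 10*2**n*factorial(n + 3) + 864.

S(n) = - 2 \cdot 2^{n} n^{2} \left(n + 3\right)! - 6 \cdot 2^{n} n \left(n + 3\right)! - 10 \cdot 2^{n} \left(n + 3\right)! + 864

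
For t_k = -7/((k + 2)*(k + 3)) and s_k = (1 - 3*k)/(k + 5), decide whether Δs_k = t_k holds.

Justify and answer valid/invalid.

Invalid: residual 3*(-3*k**2 - k + 38)/(k**4 + 16*k**3 + 91*k**2 + 216*k + 180) ≠ 0.

s_(k+1) = (-3*k - 2)/(k + 6)
s_(k+1) − s_k = -16/(k**2 + 11*k + 30)
(s_(k+1) − s_k) − t_k = 3*(-3*k**2 - k + 38)/(k**4 + 16*k**3 + 91*k**2 + 216*k + 180)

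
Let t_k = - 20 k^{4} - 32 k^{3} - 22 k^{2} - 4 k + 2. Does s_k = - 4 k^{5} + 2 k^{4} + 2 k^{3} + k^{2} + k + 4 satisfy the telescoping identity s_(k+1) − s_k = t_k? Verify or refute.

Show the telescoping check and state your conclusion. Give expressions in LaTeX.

s_(k+1) = -4*k**5 - 18*k**4 - 30*k**3 - 21*k**2 - 3*k + 6
s_(k+1) − s_k = -20*k**4 - 32*k**3 - 22*k**2 - 4*k + 2
(s_(k+1) − s_k) − t_k = 0

valid (s_(k+1) − s_k reduces to t_k)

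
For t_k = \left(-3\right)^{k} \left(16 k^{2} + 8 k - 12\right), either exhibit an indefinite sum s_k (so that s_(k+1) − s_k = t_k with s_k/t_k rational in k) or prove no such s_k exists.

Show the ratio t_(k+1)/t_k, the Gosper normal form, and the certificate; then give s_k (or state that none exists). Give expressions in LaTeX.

s_k = \left(-3\right)^{k} \left(- 4 k^{2} + 4 k + 3\right)

Ratio r(k) = 3*(-2*k - 4*(k + 1)**2 + 1)/(4*k**2 + 2*k - 3).
Factor: A=-3; B=1; C=k**2 + k/2 - 3/4.
Solve (-3)·f(k+1) − (1)·f(k) = k**2 + k/2 - 3/4.
deg f ≤ 2 (via 0,0,2).
Solving with deg f ≤ 2: f(k) = -(2*k - 3)*(2*k + 1)/16.
R(k) = B(k−1)·f(k)/C(k) = -(2*k - 3)*(2*k + 1)/(4*(4*k**2 + 2*k - 3)); s_k = R·t_k = (-3)**k*(-4*k**2 + 4*k + 3).
Δs = (-3)**k*(16*k**2 + 8*k - 12), as required.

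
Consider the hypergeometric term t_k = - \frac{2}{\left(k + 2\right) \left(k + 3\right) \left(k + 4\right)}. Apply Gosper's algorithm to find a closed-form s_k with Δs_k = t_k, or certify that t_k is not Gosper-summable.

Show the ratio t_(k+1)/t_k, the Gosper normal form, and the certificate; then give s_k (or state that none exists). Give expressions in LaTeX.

s_k = \frac{k \left(- k - 5\right)}{6 \left(k + 2\right) \left(k + 3\right)}

Compute t_(k+1)/t_k: get (k + 2)/(k + 5).
Normal form (A,B,C) = (k + 2, k + 5, 1).
Need (k + 2)·f(k+1) − (k + 4)·f(k) = 1.
Bound: deg f ≤ 2.
Solving with deg f ≤ 2: f(k) = k*(k + 5)/12.
Get s_k = R·t_k = k*(-k - 5)/(6*(k + 2)*(k + 3)) with R(k) = B(k−1)f(k)/C(k) = k*(k + 4)*(k + 5)/12.
Δs = -2/(k**3 + 9*k**2 + 26*k + 24), as required.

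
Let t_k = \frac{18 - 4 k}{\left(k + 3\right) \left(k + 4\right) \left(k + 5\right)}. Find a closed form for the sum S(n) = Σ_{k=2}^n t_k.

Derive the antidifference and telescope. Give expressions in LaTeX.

S(n) = \frac{- n^{2} + 15 n - 14}{6 \left(n^{2} + 9 n + 20\right)}

r(k) = (k + 3)*(2*k - 7)/((k + 6)*(2*k - 9)) after simplifying.
Take A(k)=k + 3, B(k)=k + 6, C(k)=k - 9/2.
Need (k + 3)·f(k+1) − (k + 5)·f(k) = k - 9/2.
From deg A=1, deg B=1, deg C=1: d=2.
Solving with deg f ≤ 2: f(k) = -k*(k + 23)/16.
Then R = B(k−1)f/C = -k*(k + 5)*(k + 23)/(8*(2*k - 9)), so s_k = R(k)·t_k = k*(k + 23)/(4*(k + 3)*(k + 4)).
Check: Δs_k = 2*(9 - 2*k)/(k**3 + 12*k**2 + 47*k + 60). ✓
Σ_(k=2)^n t_k = s_(n+1) − s_(2) = ((n**2 + 25*n + 24)/(4*(n**2 + 9*n + 20))) − (5/12), i.e. (-n**2 + 15*n - 14)/(6*(n**2 + 9*n + 20)).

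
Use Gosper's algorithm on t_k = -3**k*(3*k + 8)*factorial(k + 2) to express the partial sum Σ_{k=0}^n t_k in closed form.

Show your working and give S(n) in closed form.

S(n) = -3*3**n*factorial(n + 3) + 2

Ratio r(k) = 3*(k + 3)*(3*k + 11)/(3*k + 8).
Gosper form: A/B · C(k+1)/C(k) with A=3*k + 9, B=1, C=k + 8/3.
Need (3*k + 9)·f(k+1) − (1)·f(k) = k + 8/3.
d = 0 from the (1,0,1) case.
Solving with deg f ≤ 0: f(k) = 1/3.
So s_k = (B(k−1)f/C)·t_k = (1/(3*k + 8))·t_k = -3**k*factorial(k + 2).
Check: Δs_k = -3**k*(3*k + 8)*factorial(k + 2). ✓
Σ_(k=0)^n t_k = s_(n+1) − s_(0) = (-3**(n + 1)*factorial(n + 3)) − (-2), i.e. -3*3**n*factorial(n + 3) + 2.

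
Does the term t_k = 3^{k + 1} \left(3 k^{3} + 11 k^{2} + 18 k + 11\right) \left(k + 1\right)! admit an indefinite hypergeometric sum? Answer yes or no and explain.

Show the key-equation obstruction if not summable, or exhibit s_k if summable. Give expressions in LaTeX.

Step 1: r(k) = 3*(3*k**4 + 26*k**3 + 89*k**2 + 141*k + 86)/(3*k**3 + 11*k**2 + 18*k + 11).
Factor: A=3*k + 6; B=1; C=k**3 + 11*k**2/3 + 6*k + 11/3.
Solve (3*k + 6)·f(k+1) − (1)·f(k) = k**3 + 11*k**2/3 + 6*k + 11/3.
From deg A=1, deg B=0, deg C=3: d=2.
Coefficient equations give f(k) = (k**2 + 1)/3.
R(k) = B(k−1)·f(k)/C(k) = (k**2 + 1)/(3*k**3 + 11*k**2 + 18*k + 11); s_k = R·t_k = 3**(k + 1)*(k**2 + 1)*factorial(k + 1).
Verify: 3**(k + 1)*(3*k**3 + 11*k**2 + 18*k + 11)*factorial(k + 1) matches t_k.

Yes. s_k = 3^{k + 1} \left(k^{2} + 1\right) \left(k + 1\right)!.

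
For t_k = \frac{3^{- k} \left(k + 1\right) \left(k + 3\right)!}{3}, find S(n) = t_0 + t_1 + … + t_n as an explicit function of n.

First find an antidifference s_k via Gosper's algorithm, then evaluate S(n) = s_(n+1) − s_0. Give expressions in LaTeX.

S(n) = -6 + \frac{3^{- n} \left(n + 4\right)!}{3}

Ratio r(k) = (k + 2)*(k + 4)/(3*(k + 1)).
A = k/3 + 4/3, B = 1, C = k + 1.
f must satisfy (k/3 + 4/3)·f(k+1) − (1)·f(k) = k + 1.
From deg A=1, deg B=0, deg C=1: d=0.
Coefficient equations give f(k) = 3.
R(k) = B(k−1)·f(k)/C(k) = 3/(k + 1); s_k = R·t_k = factorial(k + 3)/3**k.
s_(k+1) − s_k = (k + 1)*factorial(k + 3)/(3*3**k) = t_k.
Evaluate: s_(n+1) = 3**(-n - 1)*factorial(n + 4); subtract s_(0) = 6 ⇒ S(n) = -6 + factorial(n + 4)/(3*3**n).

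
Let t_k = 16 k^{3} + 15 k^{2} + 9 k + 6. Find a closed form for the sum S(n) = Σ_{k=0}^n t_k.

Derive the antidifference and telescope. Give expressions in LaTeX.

S(n) = 4 n^{4} + 13 n^{3} + 16 n^{2} + 13 n + 6

Ratio r(k) = (16*k**3 + 63*k**2 + 87*k + 46)/(16*k**3 + 15*k**2 + 9*k + 6).
Take A(k)=1, B(k)=1, C(k)=k**3 + 15*k**2/16 + 9*k/16 + 3/8.
Need (1)·f(k+1) − (1)·f(k) = k**3 + 15*k**2/16 + 9*k/16 + 3/8.
Degrees (0,0,3) ⇒ d ≤ 4.
Solving with deg f ≤ 4: f(k) = k*(4*k**3 - 3*k**2 + k + 4)/16.
R(k) = B(k−1)·f(k)/C(k) = k*(4*k**3 - 3*k**2 + k + 4)/(16*k**3 + 15*k**2 + 9*k + 6); s_k = R·t_k = k*(4*k**3 - 3*k**2 + k + 4).
Verify: 16*k**3 + 15*k**2 + 9*k + 6 matches t_k.
Σ_(k=0)^n t_k = s_(n+1) − s_(0) = (4*n**4 + 13*n**3 + 16*n**2 + 13*n + 6) − (0), i.e. 4*n**4 + 13*n**3 + 16*n**2 + 13*n + 6.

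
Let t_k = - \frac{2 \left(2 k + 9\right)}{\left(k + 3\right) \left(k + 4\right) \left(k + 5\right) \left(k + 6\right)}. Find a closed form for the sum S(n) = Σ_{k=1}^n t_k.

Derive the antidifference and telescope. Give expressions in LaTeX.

S(n) = \frac{n \left(- n - 10\right)}{12 \left(n^{2} + 10 n + 24\right)}

Ratio r(k) = (k + 3)*(2*k + 11)/((k + 7)*(2*k + 9)).
Factor: A=k + 3; B=k + 7; C=k + 9/2.
f must satisfy (k + 3)·f(k+1) − (k + 6)·f(k) = k + 9/2.
From deg A=1, deg B=1, deg C=1: d=3.
Solving with deg f ≤ 3: f(k) = k*(k + 4)*(k + 8)/30.
Get s_k = R·t_k = 2*k*(-k - 8)/(15*(k**2 + 8*k + 15)) with R(k) = B(k−1)f(k)/C(k) = k*(k + 4)*(k + 6)*(k + 8)/(15*(2*k + 9)).
Check: Δs_k = 2*(-2*k - 9)/(k**4 + 18*k**3 + 119*k**2 + 342*k + 360). ✓
Telescope: S(n) = s_(n+1) − s_(1) = 2*(-n**2 - 10*n - 9)/(15*(n**2 + 10*n + 24)) − (-1/20) = n*(-n - 10)/(12*(n**2 + 10*n + 24)).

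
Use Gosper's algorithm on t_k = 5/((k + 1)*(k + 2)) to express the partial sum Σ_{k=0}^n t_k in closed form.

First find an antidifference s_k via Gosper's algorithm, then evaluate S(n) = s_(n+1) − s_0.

S(n) = 5*(n + 1)/(n + 2)

The ratio is (k + 1)/(k + 3).
Take A(k)=k + 1, B(k)=k + 3, C(k)=1.
Set up (k + 1)·f(k+1) − (k + 2)·f(k) − (1) = 0.
Degrees (1,1,0) ⇒ d ≤ 1.
A polynomial solution: f(k) = k.
Get s_k = R·t_k = 5*k/(k + 1) with R(k) = B(k−1)f(k)/C(k) = k*(k + 2).
Check: Δs_k = 5/(k**2 + 3*k + 2). ✓
Evaluate: s_(n+1) = 5*(n + 1)/(n + 2); subtract s_(0) = 0 ⇒ S(n) = 5*(n + 1)/(n + 2).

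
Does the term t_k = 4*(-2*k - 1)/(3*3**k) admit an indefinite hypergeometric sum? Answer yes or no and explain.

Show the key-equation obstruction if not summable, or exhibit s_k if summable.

Yes. s_k = 4*(k + 1)/3**k.

t_(k+1)/t_k = (2*k + 3)/(3*(2*k + 1)).
Take A(k)=1/3, B(k)=1, C(k)=k + 1/2.
Set up (1/3)·f(k+1) − (1)·f(k) − (k + 1/2) = 0.
Degrees (0,0,1) ⇒ d ≤ 1.
Match coefficients ⇒ f(k) = -3*(k + 1)/2.
So s_k = (B(k−1)f/C)·t_k = (-3*(k + 1)/(2*k + 1))·t_k = 4*(k + 1)/3**k.
Δs = 4*(-2*k - 1)/(3*3**k), as required.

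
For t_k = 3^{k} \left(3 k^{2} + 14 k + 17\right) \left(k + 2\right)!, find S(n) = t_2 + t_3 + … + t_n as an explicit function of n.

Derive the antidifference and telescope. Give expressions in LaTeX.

S(n) = 3 \cdot 3^{n} n \left(n + 3\right)! + 6 \cdot 3^{n} \left(n + 3\right)! - 648

The ratio is 3*(3*k**3 + 29*k**2 + 94*k + 102)/(3*k**2 + 14*k + 17).
Gosper form: A/B · C(k+1)/C(k) with A=3*k + 9, B=1, C=k**2 + 14*k/3 + 17/3.
f must satisfy (3*k + 9)·f(k+1) − (1)·f(k) = k**2 + 14*k/3 + 17/3.
d = 1 from the (1,0,2) case.
Solving with deg f ≤ 1: f(k) = (k + 1)/3.
Certificate R = B(k−1)f/C = (k + 1)/(3*k**2 + 14*k + 17) gives s_k = 3**k*(k + 1)*factorial(k + 2).
Check: Δs_k = 3**k*(3*k**2 + 14*k + 17)*factorial(k + 2). ✓
s_(n+1) = 3**(n + 1)*(n + 2)*factorial(n + 3) and s_(2) = 648, so S(n) = 3*3**n*n*factorial(n + 3) + 6*3**n*factorial(n + 3) - 648.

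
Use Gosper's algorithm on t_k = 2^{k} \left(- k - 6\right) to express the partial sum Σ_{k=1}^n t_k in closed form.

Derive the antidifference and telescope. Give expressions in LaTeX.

S(n) = - 2 \cdot 2^{n} n - 10 \cdot 2^{n} + 10

Step 1: r(k) = 2*(k + 7)/(k + 6).
Factor: A=2; B=1; C=k + 6.
f must satisfy (2)·f(k+1) − (1)·f(k) = k + 6.
Degrees (0,0,1) ⇒ d ≤ 1.
Solving with deg f ≤ 1: f(k) = k + 4.
Then R = B(k−1)f/C = (k + 4)/(k + 6), so s_k = R(k)·t_k = 2**k*(-k - 4).
Check: Δs_k = 2**k*(-k - 6). ✓
Σ_(k=1)^n t_k = s_(n+1) − s_(1) = (2**(n + 1)*(-n - 5)) − (-10), i.e. -2*2**n*n - 10*2**n + 10.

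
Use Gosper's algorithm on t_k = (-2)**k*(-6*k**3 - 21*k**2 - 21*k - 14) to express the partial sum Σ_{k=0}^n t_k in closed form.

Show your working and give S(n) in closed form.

S(n) = -4*(-2)**n*n**3 - 18*(-2)**n*n**2 - 22*(-2)**n*n - 12*(-2)**n - 2

t_(k+1)/t_k = 2*(-6*k**3 - 39*k**2 - 81*k - 62)/(6*k**3 + 21*k**2 + 21*k + 14).
Normal form (A,B,C) = (-2, 1, k**3 + 7*k**2/2 + 7*k/2 + 7/3).
Set up (-2)·f(k+1) − (1)·f(k) − (k**3 + 7*k**2/2 + 7*k/2 + 7/3) = 0.
deg f ≤ 3 (via 0,0,3).
Coefficient equations give f(k) = -(k + 2)*(2*k**2 - k + 1)/6.
Then R = B(k−1)f/C = -(k + 2)*(2*k**2 - k + 1)/(6*k**3 + 21*k**2 + 21*k + 14), so s_k = R(k)·t_k = (-2)**k*(2*k**3 + 3*k**2 - k + 2).
s_(k+1) − s_k = (-2)**k*(-6*k**3 - 21*k**2 - 21*k - 14) = t_k.
s_(n+1) = (-2)**(n + 1)*(2*n**3 + 9*n**2 + 11*n + 6) and s_(0) = 2, so S(n) = -4*(-2)**n*n**3 - 18*(-2)**n*n**2 - 22*(-2)**n*n - 12*(-2)**n - 2.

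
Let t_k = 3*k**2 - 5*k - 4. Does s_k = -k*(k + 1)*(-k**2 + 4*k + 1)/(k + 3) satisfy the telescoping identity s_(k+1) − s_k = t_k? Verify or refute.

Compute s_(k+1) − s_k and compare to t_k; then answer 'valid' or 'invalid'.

s_(k+1) = (k**4 + k**3 - 8*k**2 - 16*k - 8)/(k + 4)
s_(k+1) − s_k = (3*k**4 + 12*k**3 - 19*k**2 - 52*k - 24)/(k**2 + 7*k + 12)
(s_(k+1) − s_k) − t_k = 4*(-k**3 - 4*k**2 + 9*k + 6)/(k**2 + 7*k + 12)

Invalid: residual 4*(-k**3 - 4*k**2 + 9*k + 6)/(k**2 + 7*k + 12) ≠ 0.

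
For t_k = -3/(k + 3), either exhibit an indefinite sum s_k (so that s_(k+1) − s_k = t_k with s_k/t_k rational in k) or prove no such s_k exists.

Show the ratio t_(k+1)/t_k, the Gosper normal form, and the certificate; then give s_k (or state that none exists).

none — t_k is not Gosper-summable

Step 1: r(k) = (k + 3)/(k + 4).
So A=k + 3 and B=k + 4, with C=1.
Set up (k + 3)·f(k+1) − (k + 3)·f(k) − (1) = 0.
deg f ≤ 0 (via 1,1,0).
f = c0 ⇒ A·f(k+1) − B(k−1)·f(k) − C = -1. The system {-1 = 0} is inconsistent; no antidifference.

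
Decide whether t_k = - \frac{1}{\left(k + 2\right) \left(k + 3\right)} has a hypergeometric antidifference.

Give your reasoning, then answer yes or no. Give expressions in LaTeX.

Compute t_(k+1)/t_k: get (k + 2)/(k + 4).
Normal form (A,B,C) = (k + 2, k + 4, 1).
Need (k + 2)·f(k+1) − (k + 3)·f(k) = 1.
d = 1 from the (1,1,0) case.
Solving with deg f ≤ 1: f(k) = k/2.
So s_k = (B(k−1)f/C)·t_k = (k*(k + 3)/2)·t_k = -k/(2*k + 4).
s_(k+1) − s_k = -1/(k**2 + 5*k + 6) = t_k.

Yes. s_k = - \frac{k}{2 k + 4}.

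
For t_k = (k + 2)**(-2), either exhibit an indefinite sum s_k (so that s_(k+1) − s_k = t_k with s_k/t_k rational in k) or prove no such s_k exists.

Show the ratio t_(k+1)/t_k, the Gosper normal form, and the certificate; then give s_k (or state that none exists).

The ratio is (k + 2)**2/(k + 3)**2.
Normal form (A,B,C) = (k**2 + 4*k + 4, k**2 + 6*k + 9, 1).
Solve (k**2 + 4*k + 4)·f(k+1) − (k**2 + 4*k + 4)·f(k) = 1.
From deg A=2, deg B=2, deg C=0: d=0.
Put f(k) = c0: A·f(k+1) − B(k−1)·f(k) − C = -1; need -1 = 0 — inconsistent ⇒ no f, not summable.

not Gosper-summable; s_k does not exist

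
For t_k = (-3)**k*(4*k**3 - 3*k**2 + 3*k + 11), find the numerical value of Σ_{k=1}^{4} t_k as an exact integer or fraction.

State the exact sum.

Σ = 16272

Step 1: r(k) = 3*(-4*k**3 - 9*k**2 - 9*k - 15)/(4*k**3 - 3*k**2 + 3*k + 11).
So A=-3 and B=1, with C=k**3 - 3*k**2/4 + 3*k/4 + 11/4.
f must satisfy (-3)·f(k+1) − (1)·f(k) = k**3 - 3*k**2/4 + 3*k/4 + 11/4.
From deg A=0, deg B=0, deg C=3: d=3.
Match coefficients ⇒ f(k) = -(k**3 - 3*k**2 + 3*k + 2)/4.
R(k) = B(k−1)·f(k)/C(k) = -(k**3 - 3*k**2 + 3*k + 2)/(4*k**3 - 3*k**2 + 3*k + 11); s_k = R·t_k = (-3)**k*(-k**3 + 3*k**2 - 3*k - 2).
Verify: (-3)**k*(4*k**3 - 3*k**2 + 3*k + 11) matches t_k.
Σ_(k=1)^(4) t_k = s_(5) − s_(1) = 16281 − (9) = 16272.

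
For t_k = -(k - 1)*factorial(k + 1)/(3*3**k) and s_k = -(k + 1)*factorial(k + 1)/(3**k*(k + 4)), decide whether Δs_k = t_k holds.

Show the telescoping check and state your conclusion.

s_(k+1) = -(k + 2)*factorial(k + 2)/(3*3**k*(k + 5))
s_(k+1) − s_k = -(k**3 + 5*k**2 + 2*k + 1)*factorial(k + 1)/(3*3**k*(k + 4)*(k + 5))
(s_(k+1) − s_k) − t_k = (k**2 + 3*k - 7)*factorial(k + 1)/(3**k*(k + 4)*(k + 5))

Invalid: residual (k**2 + 3*k - 7)*factorial(k + 1)/(3**k*(k + 4)*(k + 5)) ≠ 0.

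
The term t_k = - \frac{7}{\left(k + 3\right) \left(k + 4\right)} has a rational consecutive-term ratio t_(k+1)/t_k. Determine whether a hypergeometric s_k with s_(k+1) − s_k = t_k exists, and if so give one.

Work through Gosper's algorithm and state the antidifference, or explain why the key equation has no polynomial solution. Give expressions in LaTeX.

The ratio is (k + 3)/(k + 5).
So A=k + 3 and B=k + 5, with C=1.
Set up (k + 3)·f(k+1) − (k + 4)·f(k) − (1) = 0.
Bound: deg f ≤ 1.
Match coefficients ⇒ f(k) = k/3.
Certificate R = B(k−1)f/C = k*(k + 4)/3 gives s_k = -7*k/(3*k + 9).
Verify: -7/(k**2 + 7*k + 12) matches t_k.

s_k = - \frac{7 k}{3 k + 9}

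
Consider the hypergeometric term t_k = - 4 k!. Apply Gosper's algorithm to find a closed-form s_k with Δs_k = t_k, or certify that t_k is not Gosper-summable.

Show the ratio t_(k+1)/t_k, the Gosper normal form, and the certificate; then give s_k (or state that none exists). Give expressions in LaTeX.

t_(k+1)/t_k = k + 1.
Normal form (A,B,C) = (k + 1, 1, 1).
f must satisfy (k + 1)·f(k+1) − (1)·f(k) = 1.
Degrees (1,0,0) ⇒ d ≤ -1.
Bound -1 < 0, so the key equation has no polynomial solution.

not Gosper-summable; s_k does not exist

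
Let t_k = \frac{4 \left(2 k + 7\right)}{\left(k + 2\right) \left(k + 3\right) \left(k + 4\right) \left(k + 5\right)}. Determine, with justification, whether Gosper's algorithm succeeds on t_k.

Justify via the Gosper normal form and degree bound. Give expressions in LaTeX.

Yes. s_k = \frac{k \left(k + 6\right)}{2 \left(k^{2} + 6 k + 8\right)}.

r(k) = (k + 2)*(2*k + 9)/((k + 6)*(2*k + 7)) after simplifying.
A = k + 2, B = k + 6, C = k + 7/2.
Need (k + 2)·f(k+1) − (k + 5)·f(k) = k + 7/2.
deg f ≤ 3 (via 1,1,1).
A polynomial solution: f(k) = k*(k + 3)*(k + 6)/16.
R(k) = B(k−1)·f(k)/C(k) = k*(k + 3)*(k + 5)*(k + 6)/(8*(2*k + 7)); s_k = R·t_k = k*(k + 6)/(2*(k**2 + 6*k + 8)).
Check: Δs_k = 4*(2*k + 7)/(k**4 + 14*k**3 + 71*k**2 + 154*k + 120). ✓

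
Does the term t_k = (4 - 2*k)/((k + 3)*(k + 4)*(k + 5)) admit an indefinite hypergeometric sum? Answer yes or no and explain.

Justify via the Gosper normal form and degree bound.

Yes. s_k = -k*(k - 17)/(12*(k + 3)*(k + 4)).

The ratio is (k - 1)*(k + 3)/((k - 2)*(k + 6)).
So A=k + 3 and B=k + 6, with C=k - 2.
Need (k + 3)·f(k+1) − (k + 5)·f(k) = k - 2.
Degrees (1,1,1) ⇒ d ≤ 2.
Solve for f: f(k) = k*(k - 17)/24 (degree 2 ≤ 2).
Certificate R = B(k−1)f/C = k*(k - 17)*(k + 5)/(24*(k - 2)) gives s_k = -k*(k - 17)/(12*(k + 3)*(k + 4)).
Check: Δs_k = 2*(2 - k)/(k**3 + 12*k**2 + 47*k + 60). ✓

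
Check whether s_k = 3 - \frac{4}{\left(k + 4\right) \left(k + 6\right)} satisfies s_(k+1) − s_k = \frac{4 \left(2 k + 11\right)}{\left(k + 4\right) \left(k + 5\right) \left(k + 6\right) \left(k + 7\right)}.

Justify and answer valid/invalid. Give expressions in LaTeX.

s_(k+1) = 3 - 4/((k + 5)*(k + 7))
s_(k+1) − s_k = 4*(2*k + 11)/(k**4 + 22*k**3 + 179*k**2 + 638*k + 840)
(s_(k+1) − s_k) − t_k = 0

valid (s_(k+1) − s_k reduces to t_k)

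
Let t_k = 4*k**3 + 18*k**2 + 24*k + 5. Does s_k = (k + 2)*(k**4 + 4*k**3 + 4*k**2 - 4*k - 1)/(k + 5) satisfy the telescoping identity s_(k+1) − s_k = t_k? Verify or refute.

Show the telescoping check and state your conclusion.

s_(k+1) = (k**5 + 11*k**4 + 46*k**3 + 86*k**2 + 64*k + 12)/(k + 6)
s_(k+1) − s_k = (4*k**5 + 53*k**4 + 240*k**3 + 479*k**2 + 388*k + 72)/(k**2 + 11*k + 30)
(s_(k+1) − s_k) − t_k = 3*(-3*k**4 - 34*k**3 - 110*k**2 - 129*k - 26)/(k**2 + 11*k + 30)

Invalid: residual 3*(-3*k**4 - 34*k**3 - 110*k**2 - 129*k - 26)/(k**2 + 11*k + 30) ≠ 0.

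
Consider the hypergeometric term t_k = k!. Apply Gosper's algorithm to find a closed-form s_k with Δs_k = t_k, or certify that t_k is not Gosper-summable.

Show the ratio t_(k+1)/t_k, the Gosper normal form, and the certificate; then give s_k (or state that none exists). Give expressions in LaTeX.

none — t_k is not Gosper-summable

t_(k+1)/t_k = k + 1.
Gosper form: A/B · C(k+1)/C(k) with A=k + 1, B=1, C=1.
Solve (k + 1)·f(k+1) − (1)·f(k) = 1.
Bound: deg f ≤ -1.
Bound -1 < 0, so the key equation has no polynomial solution.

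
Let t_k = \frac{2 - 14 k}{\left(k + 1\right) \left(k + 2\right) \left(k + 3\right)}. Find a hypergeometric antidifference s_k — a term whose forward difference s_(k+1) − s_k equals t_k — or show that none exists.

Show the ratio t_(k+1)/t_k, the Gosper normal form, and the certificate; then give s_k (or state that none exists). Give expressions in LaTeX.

The ratio is (k + 1)*(7*k + 6)/((k + 4)*(7*k - 1)).
Normal form (A,B,C) = (k + 1, k + 4, k - 1/7).
Solve (k + 1)·f(k+1) − (k + 3)·f(k) = k - 1/7.
deg f ≤ 2 (via 1,1,1).
Solving with deg f ≤ 2: f(k) = k*(3*k - 5)/14.
Then R = B(k−1)f/C = k*(k + 3)*(3*k - 5)/(2*(7*k - 1)), so s_k = R(k)·t_k = -k*(3*k - 5)/((k + 1)*(k + 2)).
Check: Δs_k = 2*(1 - 7*k)/(k**3 + 6*k**2 + 11*k + 6). ✓

s_k = - \frac{k \left(3 k - 5\right)}{\left(k + 1\right) \left(k + 2\right)}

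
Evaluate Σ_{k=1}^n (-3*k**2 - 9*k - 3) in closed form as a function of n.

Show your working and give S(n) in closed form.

S(n) = n*(-n**2 - 6*n - 8)

r(k) = (k**2 + 5*k + 5)/(k**2 + 3*k + 1) after simplifying.
A = 1, B = 1, C = k**2 + 3*k + 1.
Need (1)·f(k+1) − (1)·f(k) = k**2 + 3*k + 1.
From deg A=0, deg B=0, deg C=2: d=3.
A polynomial solution: f(k) = k*(k**2 + 3*k - 1)/3.
So s_k = (B(k−1)f/C)·t_k = (k*(k**2 + 3*k - 1)/(3*(k**2 + 3*k + 1)))·t_k = k*(-k**2 - 3*k + 1).
Δs = -3*k**2 - 9*k - 3, as required.
s_(n+1) = -n**3 - 6*n**2 - 8*n - 3 and s_(1) = -3, so S(n) = n*(-n**2 - 6*n - 8).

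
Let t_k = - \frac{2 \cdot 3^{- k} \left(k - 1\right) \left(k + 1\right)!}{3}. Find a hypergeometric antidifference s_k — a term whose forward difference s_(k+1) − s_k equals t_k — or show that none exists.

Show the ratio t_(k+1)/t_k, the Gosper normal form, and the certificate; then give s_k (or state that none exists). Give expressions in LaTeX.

Step 1: r(k) = k*(k + 2)/(3*(k - 1)).
A = k/3 + 2/3, B = 1, C = k - 1.
Set up (k/3 + 2/3)·f(k+1) − (1)·f(k) − (k - 1) = 0.
Degrees (1,0,1) ⇒ d ≤ 0.
A polynomial solution: f(k) = 3.
R(k) = B(k−1)·f(k)/C(k) = 3/(k - 1); s_k = R·t_k = -2*factorial(k + 1)/3**k.
Verify: -2*(k - 1)*factorial(k + 1)/(3*3**k) matches t_k.

s_k = - 2 \cdot 3^{- k} \left(k + 1\right)!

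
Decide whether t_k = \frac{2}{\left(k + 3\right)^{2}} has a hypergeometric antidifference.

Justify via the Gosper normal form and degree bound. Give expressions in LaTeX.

The ratio is (k + 3)**2/(k + 4)**2.
Take A(k)=k**2 + 6*k + 9, B(k)=k**2 + 8*k + 16, C(k)=1.
Solve (k**2 + 6*k + 9)·f(k+1) − (k**2 + 6*k + 9)·f(k) = 1.
deg f ≤ 0 (via 2,2,0).
Write f(k) = c0. Then LHS − RHS = -1, requiring -1 = 0: contradictory. No certificate.

No — the linear system for f has no solution.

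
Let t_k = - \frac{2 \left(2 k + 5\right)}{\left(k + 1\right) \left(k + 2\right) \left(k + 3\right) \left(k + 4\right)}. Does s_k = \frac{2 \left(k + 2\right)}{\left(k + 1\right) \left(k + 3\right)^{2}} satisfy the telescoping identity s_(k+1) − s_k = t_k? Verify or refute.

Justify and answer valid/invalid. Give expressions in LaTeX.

s_(k+1) = 2*(k + 3)/((k + 2)*(k + 4)**2)
s_(k+1) − s_k = 2*((k + 1)*(k + 3)**3 - (k + 2)**2*(k + 4)**2)/((k + 1)*(k + 2)*(k + 3)**2*(k + 4)**2)
(s_(k+1) − s_k) − t_k = 2*(3*k**2 + 17*k + 23)/(k**6 + 17*k**5 + 117*k**4 + 415*k**3 + 794*k**2 + 768*k + 288)

Invalid: residual \frac{2 \left(3 k^{2} + 17 k + 23\right)}{k^{6} + 17 k^{5} + 117 k^{4} + 415 k^{3} + 794 k^{2} + 768 k + 288} ≠ 0.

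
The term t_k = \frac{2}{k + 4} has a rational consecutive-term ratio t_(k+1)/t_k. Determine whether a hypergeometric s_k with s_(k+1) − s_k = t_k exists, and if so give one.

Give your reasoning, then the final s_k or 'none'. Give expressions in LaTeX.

Ratio r(k) = (k + 4)/(k + 5).
Normal form (A,B,C) = (k + 4, k + 5, 1).
Set up (k + 4)·f(k+1) − (k + 4)·f(k) − (1) = 0.
Bound: deg f ≤ 0.
f = c0 ⇒ A·f(k+1) − B(k−1)·f(k) − C = -1. The system {-1 = 0} is inconsistent; no antidifference.

no hypergeometric antidifference exists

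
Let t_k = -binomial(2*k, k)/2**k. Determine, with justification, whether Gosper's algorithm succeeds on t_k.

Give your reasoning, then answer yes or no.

No. Not Gosper-summable.

r(k) = (2*k + 1)/(k + 1) after simplifying.
Factor: A=2*k + 1; B=k + 1; C=1.
Set up (2*k + 1)·f(k+1) − (k)·f(k) − (1) = 0.
d = -1 from the (1,1,0) case.
d = -1 < 0 ⇒ no nonzero polynomial f; not summable.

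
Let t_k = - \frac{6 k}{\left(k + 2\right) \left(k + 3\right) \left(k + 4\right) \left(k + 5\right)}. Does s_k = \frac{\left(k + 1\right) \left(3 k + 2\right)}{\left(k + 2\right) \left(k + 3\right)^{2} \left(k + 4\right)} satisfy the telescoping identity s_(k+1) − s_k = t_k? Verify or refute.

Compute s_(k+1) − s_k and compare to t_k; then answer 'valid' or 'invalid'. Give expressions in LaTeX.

Invalid: residual \frac{2 \left(9 k^{2} + 35 k + 10\right)}{k^{6} + 21 k^{5} + 181 k^{4} + 819 k^{3} + 2050 k^{2} + 2688 k + 1440} ≠ 0.

s_(k+1) = (k + 2)*(3*k + 5)/((k + 3)*(k + 4)**2*(k + 5))
s_(k+1) − s_k = 2*(-3*k**3 - 12*k**2 - k + 10)/(k**6 + 21*k**5 + 181*k**4 + 819*k**3 + 2050*k**2 + 2688*k + 1440)
(s_(k+1) − s_k) − t_k = 2*(9*k**2 + 35*k + 10)/(k**6 + 21*k**5 + 181*k**4 + 819*k**3 + 2050*k**2 + 2688*k + 1440)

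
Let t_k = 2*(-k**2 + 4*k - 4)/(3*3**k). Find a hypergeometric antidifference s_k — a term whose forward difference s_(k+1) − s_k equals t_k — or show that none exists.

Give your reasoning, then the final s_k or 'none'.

Ratio r(k) = (-4*k + (k + 1)**2)/(3*(k**2 - 4*k + 4)).
A = 1/3, B = 1, C = k**2 - 4*k + 4.
Solve (1/3)·f(k+1) − (1)·f(k) = k**2 - 4*k + 4.
Degrees (0,0,2) ⇒ d ≤ 2.
Solving with deg f ≤ 2: f(k) = -3*(k**2 - 3*k + 3)/2.
Certificate R = B(k−1)f/C = -3*(k**2 - 3*k + 3)/(2*(k - 2)**2) gives s_k = (k**2 - 3*k + 3)/3**k.
Check: Δs_k = 2*(-k**2 + 4*k - 4)/(3*3**k). ✓

s_k = (k**2 - 3*k + 3)/3**k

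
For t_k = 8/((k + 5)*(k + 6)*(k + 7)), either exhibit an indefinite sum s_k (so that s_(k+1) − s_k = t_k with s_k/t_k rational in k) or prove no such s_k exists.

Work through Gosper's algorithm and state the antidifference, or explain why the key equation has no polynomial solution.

Compute t_(k+1)/t_k: get (k + 5)/(k + 8).
Normal form (A,B,C) = (k + 5, k + 8, 1).
Solve (k + 5)·f(k+1) − (k + 7)·f(k) = 1.
Bound: deg f ≤ 2.
Solving with deg f ≤ 2: f(k) = k*(k + 11)/60.
Then R = B(k−1)f/C = k*(k + 7)*(k + 11)/60, so s_k = R(k)·t_k = 2*k*(k + 11)/(15*(k + 5)*(k + 6)).
s_(k+1) − s_k = 8/(k**3 + 18*k**2 + 107*k + 210) = t_k.

s_k = 2*k*(k + 11)/(15*(k + 5)*(k + 6))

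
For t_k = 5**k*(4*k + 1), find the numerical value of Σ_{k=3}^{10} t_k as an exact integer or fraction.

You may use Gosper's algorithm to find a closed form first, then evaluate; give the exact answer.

Σ = 488281000

The ratio is 5*(4*k + 5)/(4*k + 1).
Gosper form: A/B · C(k+1)/C(k) with A=5, B=1, C=k + 1/4.
Key eq: (5)·f(k+1) = (1)·f(k) + (k + 1/4).
Bound: deg f ≤ 1.
Coefficient equations give f(k) = (k - 1)/4.
R(k) = B(k−1)·f(k)/C(k) = (k - 1)/(4*k + 1); s_k = R·t_k = 5**k*(k - 1).
s_(k+1) − s_k = 5**k*(4*k + 1) = t_k.
Telescoping: Σ = s_(11) − s_(3) = 488281250 − (250) = 488281000.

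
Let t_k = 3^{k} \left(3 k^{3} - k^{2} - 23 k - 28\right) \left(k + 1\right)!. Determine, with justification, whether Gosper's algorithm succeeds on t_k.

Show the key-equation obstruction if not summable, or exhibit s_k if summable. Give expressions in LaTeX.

Step 1: r(k) = 3*(3*k**4 + 14*k**3 - 81*k - 98)/(3*k**3 - k**2 - 23*k - 28).
Normal form (A,B,C) = (3*k + 6, 1, k**3 - k**2/3 - 23*k/3 - 28/3).
Key eq: (3*k + 6)·f(k+1) = (1)·f(k) + (k**3 - k**2/3 - 23*k/3 - 28/3).
Degrees (1,0,3) ⇒ d ≤ 2.
Match coefficients ⇒ f(k) = (k**2 - 4*k - 2)/3.
Get s_k = R·t_k = 3**k*(k**2 - 4*k - 2)*factorial(k + 1) with R(k) = B(k−1)f(k)/C(k) = (k**2 - 4*k - 2)/(3*k**3 - k**2 - 23*k - 28).
s_(k+1) − s_k = 3**k*(3*k**3 - k**2 - 23*k - 28)*factorial(k + 1) = t_k.

Yes. s_k = 3^{k} \left(k^{2} - 4 k - 2\right) \left(k + 1\right)!.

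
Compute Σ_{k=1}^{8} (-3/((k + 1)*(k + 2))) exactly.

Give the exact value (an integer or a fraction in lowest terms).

Σ = -6/5

The ratio is (k + 1)/(k + 3).
Normal form (A,B,C) = (k + 1, k + 3, 1).
Solve (k + 1)·f(k+1) − (k + 2)·f(k) = 1.
d = 1 from the (1,1,0) case.
Solving with deg f ≤ 1: f(k) = k.
Get s_k = R·t_k = -3*k/(k + 1) with R(k) = B(k−1)f(k)/C(k) = k*(k + 2).
Check: Δs_k = -3/(k**2 + 3*k + 2). ✓
Telescoping: Σ = s_(9) − s_(1) = -27/10 − (-3/2) = -6/5.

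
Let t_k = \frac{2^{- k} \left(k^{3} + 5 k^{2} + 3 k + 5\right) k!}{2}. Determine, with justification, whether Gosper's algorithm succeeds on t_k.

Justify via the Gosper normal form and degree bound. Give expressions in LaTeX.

Step 1: r(k) = (k**4 + 9*k**3 + 24*k**2 + 30*k + 14)/(2*(k**3 + 5*k**2 + 3*k + 5)).
Normal form (A,B,C) = (k/2 + 1/2, 1, k**3 + 5*k**2 + 3*k + 5).
Solve (k/2 + 1/2)·f(k+1) − (1)·f(k) = k**3 + 5*k**2 + 3*k + 5.
From deg A=1, deg B=0, deg C=3: d=2.
Solving with deg f ≤ 2: f(k) = 2*k*(k + 4).
Then R = B(k−1)f/C = 2*k*(k + 4)/(k**3 + 5*k**2 + 3*k + 5), so s_k = R(k)·t_k = k*(k + 4)*factorial(k)/2**k.
Verify: (k**3 + 5*k**2 + 3*k + 5)*factorial(k)/(2*2**k) matches t_k.

Yes. s_k = 2^{- k} k \left(k + 4\right) k!.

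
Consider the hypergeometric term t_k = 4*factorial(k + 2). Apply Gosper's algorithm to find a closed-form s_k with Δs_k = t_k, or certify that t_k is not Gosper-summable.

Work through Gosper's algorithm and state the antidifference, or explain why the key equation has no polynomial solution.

not Gosper-summable; s_k does not exist

The ratio is k + 3.
Factor: A=k + 3; B=1; C=1.
f must satisfy (k + 3)·f(k+1) − (1)·f(k) = 1.
deg f ≤ -1 (via 1,0,0).
Bound -1 < 0, so the key equation has no polynomial solution.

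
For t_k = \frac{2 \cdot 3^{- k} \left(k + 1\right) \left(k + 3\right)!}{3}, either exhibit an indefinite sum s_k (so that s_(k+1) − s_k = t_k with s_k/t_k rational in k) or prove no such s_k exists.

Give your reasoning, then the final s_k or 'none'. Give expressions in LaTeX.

t_(k+1)/t_k = (k + 2)*(k + 4)/(3*(k + 1)).
So A=k/3 + 4/3 and B=1, with C=k + 1.
Set up (k/3 + 4/3)·f(k+1) − (1)·f(k) − (k + 1) = 0.
Bound: deg f ≤ 0.
Solve for f: f(k) = 3 (degree 0 ≤ 0).
R(k) = B(k−1)·f(k)/C(k) = 3/(k + 1); s_k = R·t_k = 2*factorial(k + 3)/3**k.
Verify: 2*(k + 1)*factorial(k + 3)/(3*3**k) matches t_k.

s_k = 2 \cdot 3^{- k} \left(k + 3\right)!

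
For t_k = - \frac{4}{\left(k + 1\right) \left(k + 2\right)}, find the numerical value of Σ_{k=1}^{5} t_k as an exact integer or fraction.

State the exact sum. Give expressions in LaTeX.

r(k) = (k + 1)/(k + 3) after simplifying.
Factor: A=k + 1; B=k + 3; C=1.
Solve (k + 1)·f(k+1) − (k + 2)·f(k) = 1.
d = 1 from the (1,1,0) case.
Match coefficients ⇒ f(k) = k.
Certificate R = B(k−1)f/C = k*(k + 2) gives s_k = -4*k/(k + 1).
Verify: -4/(k**2 + 3*k + 2) matches t_k.
Evaluate s at k=6 and k=1: -24/7 and -2; difference -10/7.

Σ = -10/7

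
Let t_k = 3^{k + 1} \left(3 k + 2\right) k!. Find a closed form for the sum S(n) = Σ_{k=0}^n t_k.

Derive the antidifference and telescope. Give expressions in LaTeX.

Compute t_(k+1)/t_k: get 3*(k + 1)*(3*k + 5)/(3*k + 2).
Gosper form: A/B · C(k+1)/C(k) with A=3*k + 3, B=1, C=k + 2/3.
Set up (3*k + 3)·f(k+1) − (1)·f(k) − (k + 2/3) = 0.
deg f ≤ 0 (via 1,0,1).
Match coefficients ⇒ f(k) = 1/3.
So s_k = (B(k−1)f/C)·t_k = (1/(3*k + 2))·t_k = 3**(k + 1)*factorial(k).
Check: Δs_k = 3**(k + 1)*(3*k + 2)*factorial(k). ✓
Evaluate: s_(n+1) = 3**(n + 2)*factorial(n + 1); subtract s_(0) = 3 ⇒ S(n) = 9*3**n*factorial(n + 1) - 3.

S(n) = 9 \cdot 3^{n} \left(n + 1\right)! - 3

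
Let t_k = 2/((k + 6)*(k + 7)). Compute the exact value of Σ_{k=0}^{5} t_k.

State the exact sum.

Σ = 1/6

The ratio is (k + 6)/(k + 8).
Take A(k)=k + 6, B(k)=k + 8, C(k)=1.
f must satisfy (k + 6)·f(k+1) − (k + 7)·f(k) = 1.
d = 1 from the (1,1,0) case.
Solve for f: f(k) = k/6 (degree 1 ≤ 1).
R(k) = B(k−1)·f(k)/C(k) = k*(k + 7)/6; s_k = R·t_k = k/(3*(k + 6)).
Δs = 2/(k**2 + 13*k + 42), as required.
Sum = s_(6) − s_(0); s_(6) = 1/6, s_(0) = 0 ⇒ 1/6.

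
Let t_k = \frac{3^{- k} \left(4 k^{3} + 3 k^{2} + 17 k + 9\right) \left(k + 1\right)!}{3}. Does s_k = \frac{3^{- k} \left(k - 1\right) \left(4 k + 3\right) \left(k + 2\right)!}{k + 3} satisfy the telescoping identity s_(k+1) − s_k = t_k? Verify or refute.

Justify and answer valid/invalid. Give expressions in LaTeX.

Invalid: residual - \frac{3^{- k} \left(4 k^{4} + 15 k^{3} + 14 k^{2} + 63 k + 36\right) \left(k + 1\right)!}{3 \left(k + 3\right) \left(k + 4\right)} ≠ 0.

s_(k+1) = k*(4*k + 7)*factorial(k + 3)/(3*3**k*(k + 4))
s_(k+1) − s_k = (4*k**4 + 19*k**3 + 33*k**2 + 84*k + 36)*factorial(k + 2)/(3*3**k*(k + 3)*(k + 4))
(s_(k+1) − s_k) − t_k = -(4*k**4 + 15*k**3 + 14*k**2 + 63*k + 36)*factorial(k + 1)/(3*3**k*(k + 3)*(k + 4))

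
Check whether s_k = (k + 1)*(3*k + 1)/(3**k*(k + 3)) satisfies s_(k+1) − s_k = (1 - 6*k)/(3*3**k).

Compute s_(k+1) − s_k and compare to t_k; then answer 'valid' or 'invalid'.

s_(k+1) = (k + 2)*(3*k + 4)/(3*3**k*(k + 4))
s_(k+1) − s_k = (-6*k**3 - 29*k**2 - 13*k + 12)/(3*3**k*(k**2 + 7*k + 12))
(s_(k+1) − s_k) − t_k = 4*k*(3*k + 13)/(3*3**k*(k**2 + 7*k + 12))

Invalid: residual 4*k*(3*k + 13)/(3*3**k*(k**2 + 7*k + 12)) ≠ 0.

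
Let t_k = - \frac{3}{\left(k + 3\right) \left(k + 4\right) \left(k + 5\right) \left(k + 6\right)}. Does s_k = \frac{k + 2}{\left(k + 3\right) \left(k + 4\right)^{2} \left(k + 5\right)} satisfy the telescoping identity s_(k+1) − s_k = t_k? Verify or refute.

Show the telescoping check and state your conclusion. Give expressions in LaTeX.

s_(k+1) = (k + 3)/((k + 4)*(k + 5)**2*(k + 6))
s_(k+1) − s_k = (-(k + 2)*(k + 5)*(k + 6) + (k + 3)**2*(k + 4))/((k + 3)*(k + 4)**2*(k + 5)**2*(k + 6))
(s_(k+1) − s_k) − t_k = 4*(2*k + 9)/(k**6 + 27*k**5 + 301*k**4 + 1773*k**3 + 5818*k**2 + 10080*k + 7200)

Invalid: residual \frac{4 \left(2 k + 9\right)}{k^{6} + 27 k^{5} + 301 k^{4} + 1773 k^{3} + 5818 k^{2} + 10080 k + 7200} ≠ 0.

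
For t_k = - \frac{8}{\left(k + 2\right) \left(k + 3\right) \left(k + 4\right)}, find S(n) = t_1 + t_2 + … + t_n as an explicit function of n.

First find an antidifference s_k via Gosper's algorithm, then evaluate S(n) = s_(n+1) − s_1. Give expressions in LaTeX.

S(n) = \frac{n \left(- n - 7\right)}{3 \left(n^{2} + 7 n + 12\right)}

t_(k+1)/t_k = (k + 2)/(k + 5).
Factor: A=k + 2; B=k + 5; C=1.
Need (k + 2)·f(k+1) − (k + 4)·f(k) = 1.
deg f ≤ 2 (via 1,1,0).
A polynomial solution: f(k) = k*(k + 5)/12.
R(k) = B(k−1)·f(k)/C(k) = k*(k + 4)*(k + 5)/12; s_k = R·t_k = 2*k*(-k - 5)/(3*(k + 2)*(k + 3)).
Check: Δs_k = -8/(k**3 + 9*k**2 + 26*k + 24). ✓
Σ_(k=1)^n t_k = s_(n+1) − s_(1) = (2*(-n**2 - 7*n - 6)/(3*(n**2 + 7*n + 12))) − (-1/3), i.e. n*(-n - 7)/(3*(n**2 + 7*n + 12)).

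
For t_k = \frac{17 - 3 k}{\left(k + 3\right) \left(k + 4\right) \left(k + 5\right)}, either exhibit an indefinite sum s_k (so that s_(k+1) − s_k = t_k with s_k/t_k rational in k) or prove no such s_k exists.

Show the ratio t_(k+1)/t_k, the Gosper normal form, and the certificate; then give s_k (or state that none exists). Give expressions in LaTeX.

s_k = \frac{k \left(k + 16\right)}{3 \left(k + 3\right) \left(k + 4\right)}

Step 1: r(k) = (k + 3)*(3*k - 14)/((k + 6)*(3*k - 17)).
Gosper form: A/B · C(k+1)/C(k) with A=k + 3, B=k + 6, C=k - 17/3.
Set up (k + 3)·f(k+1) − (k + 5)·f(k) − (k - 17/3) = 0.
Degrees (1,1,1) ⇒ d ≤ 2.
Solve for f: f(k) = -k*(k + 16)/9 (degree 2 ≤ 2).
Then R = B(k−1)f/C = -k*(k + 5)*(k + 16)/(3*(3*k - 17)), so s_k = R(k)·t_k = k*(k + 16)/(3*(k + 3)*(k + 4)).
Δs = (17 - 3*k)/(k**3 + 12*k**2 + 47*k + 60), as required.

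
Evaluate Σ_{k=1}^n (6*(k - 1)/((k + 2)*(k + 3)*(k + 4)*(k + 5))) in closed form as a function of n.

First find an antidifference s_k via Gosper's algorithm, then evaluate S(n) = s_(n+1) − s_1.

Step 1: r(k) = k*(k + 2)/((k - 1)*(k + 6)).
So A=k + 2 and B=k + 6, with C=k - 1.
Key eq: (k + 2)·f(k+1) = (k + 5)·f(k) + (k - 1).
deg f ≤ 3 (via 1,1,1).
Match coefficients ⇒ f(k) = -k/2.
R(k) = B(k−1)·f(k)/C(k) = -k*(k + 5)/(2*(k - 1)); s_k = R·t_k = -3*k/((k + 2)*(k + 3)*(k + 4)).
Δs = 6*(k - 1)/(k**4 + 14*k**3 + 71*k**2 + 154*k + 120), as required.
Evaluate: s_(n+1) = 3*(-n - 1)/(n**3 + 12*n**2 + 47*n + 60); subtract s_(1) = -1/20 ⇒ S(n) = n*(n**2 + 12*n - 13)/(20*(n**3 + 12*n**2 + 47*n + 60)).

S(n) = n*(n**2 + 12*n - 13)/(20*(n**3 + 12*n**2 + 47*n + 60))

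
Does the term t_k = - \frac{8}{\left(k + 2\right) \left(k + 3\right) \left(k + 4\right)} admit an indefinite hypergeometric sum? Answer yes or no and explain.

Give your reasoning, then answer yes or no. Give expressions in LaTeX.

The ratio is (k + 2)/(k + 5).
Take A(k)=k + 2, B(k)=k + 5, C(k)=1.
f must satisfy (k + 2)·f(k+1) − (k + 4)·f(k) = 1.
From deg A=1, deg B=1, deg C=0: d=2.
Solving with deg f ≤ 2: f(k) = k*(k + 5)/12.
Certificate R = B(k−1)f/C = k*(k + 4)*(k + 5)/12 gives s_k = 2*k*(-k - 5)/(3*(k + 2)*(k + 3)).
Check: Δs_k = -8/(k**3 + 9*k**2 + 26*k + 24). ✓

Yes. s_k = \frac{2 k \left(- k - 5\right)}{3 \left(k + 2\right) \left(k + 3\right)}.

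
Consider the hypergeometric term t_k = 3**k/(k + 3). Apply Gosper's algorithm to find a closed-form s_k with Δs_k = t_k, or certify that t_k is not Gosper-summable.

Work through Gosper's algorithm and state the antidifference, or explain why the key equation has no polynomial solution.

Compute t_(k+1)/t_k: get 3*(k + 3)/(k + 4).
Take A(k)=3*k + 9, B(k)=k + 4, C(k)=1.
Solve (3*k + 9)·f(k+1) − (k + 3)·f(k) = 1.
d = -1 from the (1,1,0) case.
Negative degree bound (-1): no f exists, t_k not Gosper-summable.

no hypergeometric antidifference exists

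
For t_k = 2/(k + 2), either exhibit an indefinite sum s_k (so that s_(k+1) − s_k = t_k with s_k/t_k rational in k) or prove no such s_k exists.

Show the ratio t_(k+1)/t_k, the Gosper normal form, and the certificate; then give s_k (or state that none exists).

none — t_k is not Gosper-summable

The ratio is (k + 2)/(k + 3).
A = k + 2, B = k + 3, C = 1.
Key eq: (k + 2)·f(k+1) = (k + 2)·f(k) + (1).
From deg A=1, deg B=1, deg C=0: d=0.
Write f(k) = c0. Then LHS − RHS = -1, requiring -1 = 0: contradictory. No certificate.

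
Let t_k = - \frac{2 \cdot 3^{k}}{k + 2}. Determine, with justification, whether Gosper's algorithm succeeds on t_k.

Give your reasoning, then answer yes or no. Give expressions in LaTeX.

No — key equation has no polynomial f.

t_(k+1)/t_k = 3*(k + 2)/(k + 3).
Factor: A=3*k + 6; B=k + 3; C=1.
Need (3*k + 6)·f(k+1) − (k + 2)·f(k) = 1.
Bound: deg f ≤ -1.
deg f ≤ -1 is impossible — no certificate.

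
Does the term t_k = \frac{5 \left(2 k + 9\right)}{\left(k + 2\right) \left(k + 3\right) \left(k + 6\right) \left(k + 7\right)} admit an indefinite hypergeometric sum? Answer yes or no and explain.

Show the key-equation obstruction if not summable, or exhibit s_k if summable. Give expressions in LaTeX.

r(k) = (k + 2)*(k + 6)*(2*k + 11)/((k + 4)*(k + 8)*(2*k + 9)) after simplifying.
So A=k + 2 and B=k + 8, with C=k**3 + 27*k**2/2 + 121*k/2 + 90.
Solve (k + 2)·f(k+1) − (k + 7)·f(k) = k**3 + 27*k**2/2 + 121*k/2 + 90.
Degrees (1,1,3) ⇒ d ≤ 5.
Match coefficients ⇒ f(k) = k*(k + 3)*(k + 4)*(k + 5)*(k + 8)/24.
So s_k = (B(k−1)f/C)·t_k = (k*(k + 3)*(k + 7)*(k + 8)/(12*(2*k + 9)))·t_k = 5*k*(k + 8)/(12*(k**2 + 8*k + 12)).
Δs = 5*(2*k + 9)/(k**4 + 18*k**3 + 113*k**2 + 288*k + 252), as required.

Yes. s_k = \frac{5 k \left(k + 8\right)}{12 \left(k^{2} + 8 k + 12\right)}.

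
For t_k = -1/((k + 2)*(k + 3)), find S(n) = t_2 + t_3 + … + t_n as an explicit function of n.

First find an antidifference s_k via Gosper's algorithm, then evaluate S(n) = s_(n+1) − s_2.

S(n) = (1 - n)/(4*(n + 3))

The ratio is (k + 2)/(k + 4).
Gosper form: A/B · C(k+1)/C(k) with A=k + 2, B=k + 4, C=1.
f must satisfy (k + 2)·f(k+1) − (k + 3)·f(k) = 1.
Degrees (1,1,0) ⇒ d ≤ 1.
Coefficient equations give f(k) = k/2.
Then R = B(k−1)f/C = k*(k + 3)/2, so s_k = R(k)·t_k = -k/(2*k + 4).
Verify: -1/(k**2 + 5*k + 6) matches t_k.
Σ_(k=2)^n t_k = s_(n+1) − s_(2) = ((-n - 1)/(2*(n + 3))) − (-1/4), i.e. (1 - n)/(4*(n + 3)).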